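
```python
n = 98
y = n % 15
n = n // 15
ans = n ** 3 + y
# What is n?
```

Trace (tracking n):
n = 98  # -> n = 98
y = n % 15  # -> y = 8
n = n // 15  # -> n = 6
ans = n ** 3 + y  # -> ans = 224

Answer: 6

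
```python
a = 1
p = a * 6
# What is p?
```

Answer: 6

Derivation:
Trace (tracking p):
a = 1  # -> a = 1
p = a * 6  # -> p = 6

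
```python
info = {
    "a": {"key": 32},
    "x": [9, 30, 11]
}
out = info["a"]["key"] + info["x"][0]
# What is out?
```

Answer: 41

Derivation:
Trace (tracking out):
info = {'a': {'key': 32}, 'x': [9, 30, 11]}  # -> info = {'a': {'key': 32}, 'x': [9, 30, 11]}
out = info['a']['key'] + info['x'][0]  # -> out = 41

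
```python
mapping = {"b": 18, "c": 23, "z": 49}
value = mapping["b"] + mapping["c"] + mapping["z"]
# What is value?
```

Trace (tracking value):
mapping = {'b': 18, 'c': 23, 'z': 49}  # -> mapping = {'b': 18, 'c': 23, 'z': 49}
value = mapping['b'] + mapping['c'] + mapping['z']  # -> value = 90

Answer: 90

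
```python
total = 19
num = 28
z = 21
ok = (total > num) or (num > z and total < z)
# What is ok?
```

Answer: True

Derivation:
Trace (tracking ok):
total = 19  # -> total = 19
num = 28  # -> num = 28
z = 21  # -> z = 21
ok = total > num or (num > z and total < z)  # -> ok = True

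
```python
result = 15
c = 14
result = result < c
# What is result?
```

Answer: False

Derivation:
Trace (tracking result):
result = 15  # -> result = 15
c = 14  # -> c = 14
result = result < c  # -> result = False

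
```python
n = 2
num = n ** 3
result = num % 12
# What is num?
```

Trace (tracking num):
n = 2  # -> n = 2
num = n ** 3  # -> num = 8
result = num % 12  # -> result = 8

Answer: 8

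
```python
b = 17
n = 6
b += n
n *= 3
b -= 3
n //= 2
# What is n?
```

Trace (tracking n):
b = 17  # -> b = 17
n = 6  # -> n = 6
b += n  # -> b = 23
n *= 3  # -> n = 18
b -= 3  # -> b = 20
n //= 2  # -> n = 9

Answer: 9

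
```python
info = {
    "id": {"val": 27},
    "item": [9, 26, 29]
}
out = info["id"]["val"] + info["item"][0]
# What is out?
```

Answer: 36

Derivation:
Trace (tracking out):
info = {'id': {'val': 27}, 'item': [9, 26, 29]}  # -> info = {'id': {'val': 27}, 'item': [9, 26, 29]}
out = info['id']['val'] + info['item'][0]  # -> out = 36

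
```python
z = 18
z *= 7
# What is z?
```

Answer: 126

Derivation:
Trace (tracking z):
z = 18  # -> z = 18
z *= 7  # -> z = 126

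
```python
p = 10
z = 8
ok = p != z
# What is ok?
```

Trace (tracking ok):
p = 10  # -> p = 10
z = 8  # -> z = 8
ok = p != z  # -> ok = True

Answer: True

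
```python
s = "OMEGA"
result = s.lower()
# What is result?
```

Trace (tracking result):
s = 'OMEGA'  # -> s = 'OMEGA'
result = s.lower()  # -> result = 'omega'

Answer: 'omega'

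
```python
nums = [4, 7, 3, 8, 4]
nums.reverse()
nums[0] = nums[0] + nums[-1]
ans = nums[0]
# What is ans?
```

Answer: 8

Derivation:
Trace (tracking ans):
nums = [4, 7, 3, 8, 4]  # -> nums = [4, 7, 3, 8, 4]
nums.reverse()  # -> nums = [4, 8, 3, 7, 4]
nums[0] = nums[0] + nums[-1]  # -> nums = [8, 8, 3, 7, 4]
ans = nums[0]  # -> ans = 8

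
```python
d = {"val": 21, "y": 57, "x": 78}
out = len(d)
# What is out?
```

Answer: 3

Derivation:
Trace (tracking out):
d = {'val': 21, 'y': 57, 'x': 78}  # -> d = {'val': 21, 'y': 57, 'x': 78}
out = len(d)  # -> out = 3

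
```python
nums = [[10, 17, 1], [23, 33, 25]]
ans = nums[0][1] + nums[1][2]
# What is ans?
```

Trace (tracking ans):
nums = [[10, 17, 1], [23, 33, 25]]  # -> nums = [[10, 17, 1], [23, 33, 25]]
ans = nums[0][1] + nums[1][2]  # -> ans = 42

Answer: 42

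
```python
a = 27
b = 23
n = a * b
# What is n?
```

Answer: 621

Derivation:
Trace (tracking n):
a = 27  # -> a = 27
b = 23  # -> b = 23
n = a * b  # -> n = 621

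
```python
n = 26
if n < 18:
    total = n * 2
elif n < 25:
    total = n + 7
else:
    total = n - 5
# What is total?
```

Trace (tracking total):
n = 26  # -> n = 26
if n < 18:  # condition is False
elif n < 25:  # condition is False
else:
    total = n - 5  # -> total = 21

Answer: 21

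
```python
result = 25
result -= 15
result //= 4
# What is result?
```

Answer: 2

Derivation:
Trace (tracking result):
result = 25  # -> result = 25
result -= 15  # -> result = 10
result //= 4  # -> result = 2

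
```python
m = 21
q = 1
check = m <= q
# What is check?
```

Answer: False

Derivation:
Trace (tracking check):
m = 21  # -> m = 21
q = 1  # -> q = 1
check = m <= q  # -> check = False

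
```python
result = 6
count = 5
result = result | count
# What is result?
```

Trace (tracking result):
result = 6  # -> result = 6
count = 5  # -> count = 5
result = result | count  # -> result = 7

Answer: 7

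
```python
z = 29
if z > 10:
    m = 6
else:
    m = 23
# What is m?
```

Trace (tracking m):
z = 29  # -> z = 29
if z > 10:  # condition is True
    m = 6  # -> m = 6

Answer: 6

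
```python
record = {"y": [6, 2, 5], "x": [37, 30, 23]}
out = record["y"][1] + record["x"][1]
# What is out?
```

Answer: 32

Derivation:
Trace (tracking out):
record = {'y': [6, 2, 5], 'x': [37, 30, 23]}  # -> record = {'y': [6, 2, 5], 'x': [37, 30, 23]}
out = record['y'][1] + record['x'][1]  # -> out = 32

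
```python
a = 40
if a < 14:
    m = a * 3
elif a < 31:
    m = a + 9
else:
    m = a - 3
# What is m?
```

Answer: 37

Derivation:
Trace (tracking m):
a = 40  # -> a = 40
if a < 14:  # condition is False
elif a < 31:  # condition is False
else:
    m = a - 3  # -> m = 37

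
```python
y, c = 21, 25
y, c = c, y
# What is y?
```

Answer: 25

Derivation:
Trace (tracking y):
y, c = (21, 25)  # -> y = 21, c = 25
y, c = (c, y)  # -> y = 25, c = 21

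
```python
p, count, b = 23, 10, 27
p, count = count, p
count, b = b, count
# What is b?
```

Answer: 23

Derivation:
Trace (tracking b):
p, count, b = (23, 10, 27)  # -> p = 23, count = 10, b = 27
p, count = (count, p)  # -> p = 10, count = 23
count, b = (b, count)  # -> count = 27, b = 23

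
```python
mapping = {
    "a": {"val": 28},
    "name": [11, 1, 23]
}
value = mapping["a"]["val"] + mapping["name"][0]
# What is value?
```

Answer: 39

Derivation:
Trace (tracking value):
mapping = {'a': {'val': 28}, 'name': [11, 1, 23]}  # -> mapping = {'a': {'val': 28}, 'name': [11, 1, 23]}
value = mapping['a']['val'] + mapping['name'][0]  # -> value = 39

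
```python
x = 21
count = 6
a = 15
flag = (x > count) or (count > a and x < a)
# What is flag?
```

Answer: True

Derivation:
Trace (tracking flag):
x = 21  # -> x = 21
count = 6  # -> count = 6
a = 15  # -> a = 15
flag = x > count or (count > a and x < a)  # -> flag = True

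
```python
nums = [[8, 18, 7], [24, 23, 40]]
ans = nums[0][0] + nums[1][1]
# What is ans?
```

Trace (tracking ans):
nums = [[8, 18, 7], [24, 23, 40]]  # -> nums = [[8, 18, 7], [24, 23, 40]]
ans = nums[0][0] + nums[1][1]  # -> ans = 31

Answer: 31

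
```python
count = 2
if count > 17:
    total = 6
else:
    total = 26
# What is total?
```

Trace (tracking total):
count = 2  # -> count = 2
if count > 17:  # condition is False
else:
    total = 26  # -> total = 26

Answer: 26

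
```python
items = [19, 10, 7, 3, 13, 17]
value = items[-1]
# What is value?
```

Answer: 17

Derivation:
Trace (tracking value):
items = [19, 10, 7, 3, 13, 17]  # -> items = [19, 10, 7, 3, 13, 17]
value = items[-1]  # -> value = 17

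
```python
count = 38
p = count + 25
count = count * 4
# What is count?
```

Trace (tracking count):
count = 38  # -> count = 38
p = count + 25  # -> p = 63
count = count * 4  # -> count = 152

Answer: 152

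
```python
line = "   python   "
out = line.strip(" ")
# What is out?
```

Answer: 'python'

Derivation:
Trace (tracking out):
line = '   python   '  # -> line = '   python   '
out = line.strip(' ')  # -> out = 'python'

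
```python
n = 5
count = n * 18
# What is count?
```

Trace (tracking count):
n = 5  # -> n = 5
count = n * 18  # -> count = 90

Answer: 90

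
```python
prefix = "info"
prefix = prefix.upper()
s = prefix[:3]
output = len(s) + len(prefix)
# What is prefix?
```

Trace (tracking prefix):
prefix = 'info'  # -> prefix = 'info'
prefix = prefix.upper()  # -> prefix = 'INFO'
s = prefix[:3]  # -> s = 'INF'
output = len(s) + len(prefix)  # -> output = 7

Answer: 'INFO'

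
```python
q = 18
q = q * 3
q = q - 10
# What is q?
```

Answer: 44

Derivation:
Trace (tracking q):
q = 18  # -> q = 18
q = q * 3  # -> q = 54
q = q - 10  # -> q = 44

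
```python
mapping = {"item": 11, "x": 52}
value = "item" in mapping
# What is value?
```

Answer: True

Derivation:
Trace (tracking value):
mapping = {'item': 11, 'x': 52}  # -> mapping = {'item': 11, 'x': 52}
value = 'item' in mapping  # -> value = True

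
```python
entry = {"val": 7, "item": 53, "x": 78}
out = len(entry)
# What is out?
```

Answer: 3

Derivation:
Trace (tracking out):
entry = {'val': 7, 'item': 53, 'x': 78}  # -> entry = {'val': 7, 'item': 53, 'x': 78}
out = len(entry)  # -> out = 3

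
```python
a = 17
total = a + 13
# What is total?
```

Trace (tracking total):
a = 17  # -> a = 17
total = a + 13  # -> total = 30

Answer: 30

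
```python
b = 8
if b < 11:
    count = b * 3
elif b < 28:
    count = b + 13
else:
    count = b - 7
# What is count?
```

Trace (tracking count):
b = 8  # -> b = 8
if b < 11:  # condition is True
    count = b * 3  # -> count = 24

Answer: 24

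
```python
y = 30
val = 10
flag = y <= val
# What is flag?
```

Trace (tracking flag):
y = 30  # -> y = 30
val = 10  # -> val = 10
flag = y <= val  # -> flag = False

Answer: False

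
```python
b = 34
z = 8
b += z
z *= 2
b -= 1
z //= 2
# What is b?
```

Answer: 41

Derivation:
Trace (tracking b):
b = 34  # -> b = 34
z = 8  # -> z = 8
b += z  # -> b = 42
z *= 2  # -> z = 16
b -= 1  # -> b = 41
z //= 2  # -> z = 8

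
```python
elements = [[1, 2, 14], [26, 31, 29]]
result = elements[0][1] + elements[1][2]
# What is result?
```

Answer: 31

Derivation:
Trace (tracking result):
elements = [[1, 2, 14], [26, 31, 29]]  # -> elements = [[1, 2, 14], [26, 31, 29]]
result = elements[0][1] + elements[1][2]  # -> result = 31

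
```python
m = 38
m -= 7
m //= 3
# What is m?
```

Answer: 10

Derivation:
Trace (tracking m):
m = 38  # -> m = 38
m -= 7  # -> m = 31
m //= 3  # -> m = 10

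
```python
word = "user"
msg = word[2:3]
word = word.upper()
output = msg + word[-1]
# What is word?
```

Trace (tracking word):
word = 'user'  # -> word = 'user'
msg = word[2:3]  # -> msg = 'e'
word = word.upper()  # -> word = 'USER'
output = msg + word[-1]  # -> output = 'eR'

Answer: 'USER'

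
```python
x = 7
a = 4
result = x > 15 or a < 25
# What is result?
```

Trace (tracking result):
x = 7  # -> x = 7
a = 4  # -> a = 4
result = x > 15 or a < 25  # -> result = True

Answer: True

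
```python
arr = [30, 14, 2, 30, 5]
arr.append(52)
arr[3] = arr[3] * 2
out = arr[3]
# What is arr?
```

Trace (tracking arr):
arr = [30, 14, 2, 30, 5]  # -> arr = [30, 14, 2, 30, 5]
arr.append(52)  # -> arr = [30, 14, 2, 30, 5, 52]
arr[3] = arr[3] * 2  # -> arr = [30, 14, 2, 60, 5, 52]
out = arr[3]  # -> out = 60

Answer: [30, 14, 2, 60, 5, 52]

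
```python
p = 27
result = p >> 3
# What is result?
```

Answer: 3

Derivation:
Trace (tracking result):
p = 27  # -> p = 27
result = p >> 3  # -> result = 3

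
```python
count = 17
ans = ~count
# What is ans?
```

Trace (tracking ans):
count = 17  # -> count = 17
ans = ~count  # -> ans = -18

Answer: -18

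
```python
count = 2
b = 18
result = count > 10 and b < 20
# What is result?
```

Trace (tracking result):
count = 2  # -> count = 2
b = 18  # -> b = 18
result = count > 10 and b < 20  # -> result = False

Answer: False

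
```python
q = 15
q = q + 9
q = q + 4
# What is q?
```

Answer: 28

Derivation:
Trace (tracking q):
q = 15  # -> q = 15
q = q + 9  # -> q = 24
q = q + 4  # -> q = 28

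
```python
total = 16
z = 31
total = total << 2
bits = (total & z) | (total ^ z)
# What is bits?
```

Trace (tracking bits):
total = 16  # -> total = 16
z = 31  # -> z = 31
total = total << 2  # -> total = 64
bits = total & z | total ^ z  # -> bits = 95

Answer: 95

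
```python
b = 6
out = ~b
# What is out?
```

Answer: -7

Derivation:
Trace (tracking out):
b = 6  # -> b = 6
out = ~b  # -> out = -7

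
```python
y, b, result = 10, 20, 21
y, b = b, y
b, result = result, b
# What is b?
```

Trace (tracking b):
y, b, result = (10, 20, 21)  # -> y = 10, b = 20, result = 21
y, b = (b, y)  # -> y = 20, b = 10
b, result = (result, b)  # -> b = 21, result = 10

Answer: 21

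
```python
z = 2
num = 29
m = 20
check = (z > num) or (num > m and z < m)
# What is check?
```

Trace (tracking check):
z = 2  # -> z = 2
num = 29  # -> num = 29
m = 20  # -> m = 20
check = z > num or (num > m and z < m)  # -> check = True

Answer: True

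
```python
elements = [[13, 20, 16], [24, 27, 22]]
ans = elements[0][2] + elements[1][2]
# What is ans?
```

Answer: 38

Derivation:
Trace (tracking ans):
elements = [[13, 20, 16], [24, 27, 22]]  # -> elements = [[13, 20, 16], [24, 27, 22]]
ans = elements[0][2] + elements[1][2]  # -> ans = 38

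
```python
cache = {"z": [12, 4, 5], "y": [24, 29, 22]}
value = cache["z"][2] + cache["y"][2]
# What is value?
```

Trace (tracking value):
cache = {'z': [12, 4, 5], 'y': [24, 29, 22]}  # -> cache = {'z': [12, 4, 5], 'y': [24, 29, 22]}
value = cache['z'][2] + cache['y'][2]  # -> value = 27

Answer: 27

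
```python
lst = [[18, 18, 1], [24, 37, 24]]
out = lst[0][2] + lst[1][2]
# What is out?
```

Answer: 25

Derivation:
Trace (tracking out):
lst = [[18, 18, 1], [24, 37, 24]]  # -> lst = [[18, 18, 1], [24, 37, 24]]
out = lst[0][2] + lst[1][2]  # -> out = 25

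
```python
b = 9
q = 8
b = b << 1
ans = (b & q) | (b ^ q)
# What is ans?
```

Trace (tracking ans):
b = 9  # -> b = 9
q = 8  # -> q = 8
b = b << 1  # -> b = 18
ans = b & q | b ^ q  # -> ans = 26

Answer: 26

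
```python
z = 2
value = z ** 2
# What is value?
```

Trace (tracking value):
z = 2  # -> z = 2
value = z ** 2  # -> value = 4

Answer: 4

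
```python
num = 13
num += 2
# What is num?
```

Answer: 15

Derivation:
Trace (tracking num):
num = 13  # -> num = 13
num += 2  # -> num = 15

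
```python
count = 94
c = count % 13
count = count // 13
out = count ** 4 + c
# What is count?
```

Answer: 7

Derivation:
Trace (tracking count):
count = 94  # -> count = 94
c = count % 13  # -> c = 3
count = count // 13  # -> count = 7
out = count ** 4 + c  # -> out = 2404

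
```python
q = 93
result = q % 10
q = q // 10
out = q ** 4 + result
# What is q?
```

Answer: 9

Derivation:
Trace (tracking q):
q = 93  # -> q = 93
result = q % 10  # -> result = 3
q = q // 10  # -> q = 9
out = q ** 4 + result  # -> out = 6564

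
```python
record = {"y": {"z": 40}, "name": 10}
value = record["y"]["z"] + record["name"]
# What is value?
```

Trace (tracking value):
record = {'y': {'z': 40}, 'name': 10}  # -> record = {'y': {'z': 40}, 'name': 10}
value = record['y']['z'] + record['name']  # -> value = 50

Answer: 50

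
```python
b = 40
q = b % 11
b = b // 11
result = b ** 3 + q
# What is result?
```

Trace (tracking result):
b = 40  # -> b = 40
q = b % 11  # -> q = 7
b = b // 11  # -> b = 3
result = b ** 3 + q  # -> result = 34

Answer: 34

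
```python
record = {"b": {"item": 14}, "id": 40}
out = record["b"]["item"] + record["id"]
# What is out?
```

Answer: 54

Derivation:
Trace (tracking out):
record = {'b': {'item': 14}, 'id': 40}  # -> record = {'b': {'item': 14}, 'id': 40}
out = record['b']['item'] + record['id']  # -> out = 54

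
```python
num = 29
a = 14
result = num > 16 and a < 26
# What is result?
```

Answer: True

Derivation:
Trace (tracking result):
num = 29  # -> num = 29
a = 14  # -> a = 14
result = num > 16 and a < 26  # -> result = True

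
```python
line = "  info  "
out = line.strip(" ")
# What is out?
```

Answer: 'info'

Derivation:
Trace (tracking out):
line = '  info  '  # -> line = '  info  '
out = line.strip(' ')  # -> out = 'info'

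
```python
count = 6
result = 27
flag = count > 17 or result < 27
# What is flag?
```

Trace (tracking flag):
count = 6  # -> count = 6
result = 27  # -> result = 27
flag = count > 17 or result < 27  # -> flag = False

Answer: False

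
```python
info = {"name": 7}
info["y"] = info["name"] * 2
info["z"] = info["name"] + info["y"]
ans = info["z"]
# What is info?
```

Answer: {'name': 7, 'y': 14, 'z': 21}

Derivation:
Trace (tracking info):
info = {'name': 7}  # -> info = {'name': 7}
info['y'] = info['name'] * 2  # -> info = {'name': 7, 'y': 14}
info['z'] = info['name'] + info['y']  # -> info = {'name': 7, 'y': 14, 'z': 21}
ans = info['z']  # -> ans = 21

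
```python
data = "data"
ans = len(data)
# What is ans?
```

Answer: 4

Derivation:
Trace (tracking ans):
data = 'data'  # -> data = 'data'
ans = len(data)  # -> ans = 4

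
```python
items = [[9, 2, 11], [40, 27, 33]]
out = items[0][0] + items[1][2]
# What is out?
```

Trace (tracking out):
items = [[9, 2, 11], [40, 27, 33]]  # -> items = [[9, 2, 11], [40, 27, 33]]
out = items[0][0] + items[1][2]  # -> out = 42

Answer: 42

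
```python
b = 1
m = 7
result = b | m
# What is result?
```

Answer: 7

Derivation:
Trace (tracking result):
b = 1  # -> b = 1
m = 7  # -> m = 7
result = b | m  # -> result = 7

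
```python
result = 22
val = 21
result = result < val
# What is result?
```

Trace (tracking result):
result = 22  # -> result = 22
val = 21  # -> val = 21
result = result < val  # -> result = False

Answer: False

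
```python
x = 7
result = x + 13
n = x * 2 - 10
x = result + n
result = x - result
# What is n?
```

Trace (tracking n):
x = 7  # -> x = 7
result = x + 13  # -> result = 20
n = x * 2 - 10  # -> n = 4
x = result + n  # -> x = 24
result = x - result  # -> result = 4

Answer: 4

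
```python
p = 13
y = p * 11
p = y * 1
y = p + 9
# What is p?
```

Trace (tracking p):
p = 13  # -> p = 13
y = p * 11  # -> y = 143
p = y * 1  # -> p = 143
y = p + 9  # -> y = 152

Answer: 143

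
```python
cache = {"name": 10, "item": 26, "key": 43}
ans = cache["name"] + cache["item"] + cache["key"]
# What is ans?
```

Answer: 79

Derivation:
Trace (tracking ans):
cache = {'name': 10, 'item': 26, 'key': 43}  # -> cache = {'name': 10, 'item': 26, 'key': 43}
ans = cache['name'] + cache['item'] + cache['key']  # -> ans = 79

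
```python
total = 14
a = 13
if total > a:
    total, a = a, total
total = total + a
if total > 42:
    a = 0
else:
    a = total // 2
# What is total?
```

Answer: 27

Derivation:
Trace (tracking total):
total = 14  # -> total = 14
a = 13  # -> a = 13
if total > a:  # condition is True
    total, a = (a, total)  # -> total = 13, a = 14
total = total + a  # -> total = 27
if total > 42:  # condition is False
else:
    a = total // 2  # -> a = 13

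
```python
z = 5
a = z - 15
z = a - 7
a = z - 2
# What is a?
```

Answer: -19

Derivation:
Trace (tracking a):
z = 5  # -> z = 5
a = z - 15  # -> a = -10
z = a - 7  # -> z = -17
a = z - 2  # -> a = -19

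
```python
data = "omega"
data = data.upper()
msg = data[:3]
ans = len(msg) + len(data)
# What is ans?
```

Trace (tracking ans):
data = 'omega'  # -> data = 'omega'
data = data.upper()  # -> data = 'OMEGA'
msg = data[:3]  # -> msg = 'OME'
ans = len(msg) + len(data)  # -> ans = 8

Answer: 8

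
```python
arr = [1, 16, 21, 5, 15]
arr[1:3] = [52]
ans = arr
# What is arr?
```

Answer: [1, 52, 5, 15]

Derivation:
Trace (tracking arr):
arr = [1, 16, 21, 5, 15]  # -> arr = [1, 16, 21, 5, 15]
arr[1:3] = [52]  # -> arr = [1, 52, 5, 15]
ans = arr  # -> ans = [1, 52, 5, 15]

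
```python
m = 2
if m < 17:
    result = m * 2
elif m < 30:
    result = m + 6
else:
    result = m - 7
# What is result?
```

Answer: 4

Derivation:
Trace (tracking result):
m = 2  # -> m = 2
if m < 17:  # condition is True
    result = m * 2  # -> result = 4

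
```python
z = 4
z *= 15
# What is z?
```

Trace (tracking z):
z = 4  # -> z = 4
z *= 15  # -> z = 60

Answer: 60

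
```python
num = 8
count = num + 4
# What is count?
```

Trace (tracking count):
num = 8  # -> num = 8
count = num + 4  # -> count = 12

Answer: 12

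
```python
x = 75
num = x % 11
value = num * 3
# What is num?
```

Trace (tracking num):
x = 75  # -> x = 75
num = x % 11  # -> num = 9
value = num * 3  # -> value = 27

Answer: 9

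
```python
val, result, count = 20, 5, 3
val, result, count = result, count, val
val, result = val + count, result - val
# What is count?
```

Trace (tracking count):
val, result, count = (20, 5, 3)  # -> val = 20, result = 5, count = 3
val, result, count = (result, count, val)  # -> val = 5, result = 3, count = 20
val, result = (val + count, result - val)  # -> val = 25, result = -2

Answer: 20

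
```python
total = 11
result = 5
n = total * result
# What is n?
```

Trace (tracking n):
total = 11  # -> total = 11
result = 5  # -> result = 5
n = total * result  # -> n = 55

Answer: 55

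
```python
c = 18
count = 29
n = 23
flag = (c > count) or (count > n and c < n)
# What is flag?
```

Trace (tracking flag):
c = 18  # -> c = 18
count = 29  # -> count = 29
n = 23  # -> n = 23
flag = c > count or (count > n and c < n)  # -> flag = True

Answer: True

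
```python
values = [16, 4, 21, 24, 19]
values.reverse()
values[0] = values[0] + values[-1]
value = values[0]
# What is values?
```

Trace (tracking values):
values = [16, 4, 21, 24, 19]  # -> values = [16, 4, 21, 24, 19]
values.reverse()  # -> values = [19, 24, 21, 4, 16]
values[0] = values[0] + values[-1]  # -> values = [35, 24, 21, 4, 16]
value = values[0]  # -> value = 35

Answer: [35, 24, 21, 4, 16]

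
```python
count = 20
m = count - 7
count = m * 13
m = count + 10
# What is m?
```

Answer: 179

Derivation:
Trace (tracking m):
count = 20  # -> count = 20
m = count - 7  # -> m = 13
count = m * 13  # -> count = 169
m = count + 10  # -> m = 179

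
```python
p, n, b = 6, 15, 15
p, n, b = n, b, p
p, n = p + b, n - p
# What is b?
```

Answer: 6

Derivation:
Trace (tracking b):
p, n, b = (6, 15, 15)  # -> p = 6, n = 15, b = 15
p, n, b = (n, b, p)  # -> p = 15, n = 15, b = 6
p, n = (p + b, n - p)  # -> p = 21, n = 0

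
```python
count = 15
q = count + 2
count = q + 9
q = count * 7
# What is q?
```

Answer: 182

Derivation:
Trace (tracking q):
count = 15  # -> count = 15
q = count + 2  # -> q = 17
count = q + 9  # -> count = 26
q = count * 7  # -> q = 182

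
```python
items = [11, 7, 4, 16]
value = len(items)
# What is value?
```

Answer: 4

Derivation:
Trace (tracking value):
items = [11, 7, 4, 16]  # -> items = [11, 7, 4, 16]
value = len(items)  # -> value = 4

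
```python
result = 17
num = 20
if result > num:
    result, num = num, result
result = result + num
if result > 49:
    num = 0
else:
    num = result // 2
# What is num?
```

Answer: 18

Derivation:
Trace (tracking num):
result = 17  # -> result = 17
num = 20  # -> num = 20
if result > num:  # condition is False
result = result + num  # -> result = 37
if result > 49:  # condition is False
else:
    num = result // 2  # -> num = 18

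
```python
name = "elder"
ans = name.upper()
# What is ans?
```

Trace (tracking ans):
name = 'elder'  # -> name = 'elder'
ans = name.upper()  # -> ans = 'ELDER'

Answer: 'ELDER'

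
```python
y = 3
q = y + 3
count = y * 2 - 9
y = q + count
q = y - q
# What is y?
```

Answer: 3

Derivation:
Trace (tracking y):
y = 3  # -> y = 3
q = y + 3  # -> q = 6
count = y * 2 - 9  # -> count = -3
y = q + count  # -> y = 3
q = y - q  # -> q = -3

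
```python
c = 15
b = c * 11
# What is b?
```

Trace (tracking b):
c = 15  # -> c = 15
b = c * 11  # -> b = 165

Answer: 165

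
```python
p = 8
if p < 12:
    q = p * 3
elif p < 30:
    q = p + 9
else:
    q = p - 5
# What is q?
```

Answer: 24

Derivation:
Trace (tracking q):
p = 8  # -> p = 8
if p < 12:  # condition is True
    q = p * 3  # -> q = 24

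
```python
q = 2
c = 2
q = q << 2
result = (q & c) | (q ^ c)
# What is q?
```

Trace (tracking q):
q = 2  # -> q = 2
c = 2  # -> c = 2
q = q << 2  # -> q = 8
result = q & c | q ^ c  # -> result = 10

Answer: 8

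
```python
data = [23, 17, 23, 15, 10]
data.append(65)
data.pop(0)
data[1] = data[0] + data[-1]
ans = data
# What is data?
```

Answer: [17, 82, 15, 10, 65]

Derivation:
Trace (tracking data):
data = [23, 17, 23, 15, 10]  # -> data = [23, 17, 23, 15, 10]
data.append(65)  # -> data = [23, 17, 23, 15, 10, 65]
data.pop(0)  # -> data = [17, 23, 15, 10, 65]
data[1] = data[0] + data[-1]  # -> data = [17, 82, 15, 10, 65]
ans = data  # -> ans = [17, 82, 15, 10, 65]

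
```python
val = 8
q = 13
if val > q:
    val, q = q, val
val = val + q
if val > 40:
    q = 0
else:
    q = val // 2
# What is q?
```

Answer: 10

Derivation:
Trace (tracking q):
val = 8  # -> val = 8
q = 13  # -> q = 13
if val > q:  # condition is False
val = val + q  # -> val = 21
if val > 40:  # condition is False
else:
    q = val // 2  # -> q = 10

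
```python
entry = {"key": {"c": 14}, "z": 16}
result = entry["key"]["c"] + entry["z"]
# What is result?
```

Trace (tracking result):
entry = {'key': {'c': 14}, 'z': 16}  # -> entry = {'key': {'c': 14}, 'z': 16}
result = entry['key']['c'] + entry['z']  # -> result = 30

Answer: 30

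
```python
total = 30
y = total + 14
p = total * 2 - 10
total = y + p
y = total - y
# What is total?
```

Answer: 94

Derivation:
Trace (tracking total):
total = 30  # -> total = 30
y = total + 14  # -> y = 44
p = total * 2 - 10  # -> p = 50
total = y + p  # -> total = 94
y = total - y  # -> y = 50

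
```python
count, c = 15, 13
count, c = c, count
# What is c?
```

Answer: 15

Derivation:
Trace (tracking c):
count, c = (15, 13)  # -> count = 15, c = 13
count, c = (c, count)  # -> count = 13, c = 15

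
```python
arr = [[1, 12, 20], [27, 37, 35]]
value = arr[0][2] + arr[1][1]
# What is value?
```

Trace (tracking value):
arr = [[1, 12, 20], [27, 37, 35]]  # -> arr = [[1, 12, 20], [27, 37, 35]]
value = arr[0][2] + arr[1][1]  # -> value = 57

Answer: 57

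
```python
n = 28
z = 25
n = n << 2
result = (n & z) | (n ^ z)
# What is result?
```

Answer: 121

Derivation:
Trace (tracking result):
n = 28  # -> n = 28
z = 25  # -> z = 25
n = n << 2  # -> n = 112
result = n & z | n ^ z  # -> result = 121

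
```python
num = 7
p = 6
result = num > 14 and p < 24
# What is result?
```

Trace (tracking result):
num = 7  # -> num = 7
p = 6  # -> p = 6
result = num > 14 and p < 24  # -> result = False

Answer: False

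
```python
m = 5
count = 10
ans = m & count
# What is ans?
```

Trace (tracking ans):
m = 5  # -> m = 5
count = 10  # -> count = 10
ans = m & count  # -> ans = 0

Answer: 0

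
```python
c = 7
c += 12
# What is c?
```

Answer: 19

Derivation:
Trace (tracking c):
c = 7  # -> c = 7
c += 12  # -> c = 19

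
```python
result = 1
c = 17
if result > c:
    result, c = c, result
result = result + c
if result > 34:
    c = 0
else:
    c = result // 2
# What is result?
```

Answer: 18

Derivation:
Trace (tracking result):
result = 1  # -> result = 1
c = 17  # -> c = 17
if result > c:  # condition is False
result = result + c  # -> result = 18
if result > 34:  # condition is False
else:
    c = result // 2  # -> c = 9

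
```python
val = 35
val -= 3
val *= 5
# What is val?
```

Trace (tracking val):
val = 35  # -> val = 35
val -= 3  # -> val = 32
val *= 5  # -> val = 160

Answer: 160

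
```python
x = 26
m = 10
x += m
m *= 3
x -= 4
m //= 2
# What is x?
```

Trace (tracking x):
x = 26  # -> x = 26
m = 10  # -> m = 10
x += m  # -> x = 36
m *= 3  # -> m = 30
x -= 4  # -> x = 32
m //= 2  # -> m = 15

Answer: 32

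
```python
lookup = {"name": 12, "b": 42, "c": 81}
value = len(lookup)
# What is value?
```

Trace (tracking value):
lookup = {'name': 12, 'b': 42, 'c': 81}  # -> lookup = {'name': 12, 'b': 42, 'c': 81}
value = len(lookup)  # -> value = 3

Answer: 3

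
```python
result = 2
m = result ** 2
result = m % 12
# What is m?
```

Answer: 4

Derivation:
Trace (tracking m):
result = 2  # -> result = 2
m = result ** 2  # -> m = 4
result = m % 12  # -> result = 4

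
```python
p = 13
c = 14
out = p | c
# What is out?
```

Answer: 15

Derivation:
Trace (tracking out):
p = 13  # -> p = 13
c = 14  # -> c = 14
out = p | c  # -> out = 15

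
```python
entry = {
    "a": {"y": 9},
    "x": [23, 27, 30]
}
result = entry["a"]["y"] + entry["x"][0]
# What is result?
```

Trace (tracking result):
entry = {'a': {'y': 9}, 'x': [23, 27, 30]}  # -> entry = {'a': {'y': 9}, 'x': [23, 27, 30]}
result = entry['a']['y'] + entry['x'][0]  # -> result = 32

Answer: 32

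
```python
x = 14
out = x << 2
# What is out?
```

Trace (tracking out):
x = 14  # -> x = 14
out = x << 2  # -> out = 56

Answer: 56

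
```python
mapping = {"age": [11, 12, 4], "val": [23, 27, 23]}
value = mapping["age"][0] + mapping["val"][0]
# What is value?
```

Trace (tracking value):
mapping = {'age': [11, 12, 4], 'val': [23, 27, 23]}  # -> mapping = {'age': [11, 12, 4], 'val': [23, 27, 23]}
value = mapping['age'][0] + mapping['val'][0]  # -> value = 34

Answer: 34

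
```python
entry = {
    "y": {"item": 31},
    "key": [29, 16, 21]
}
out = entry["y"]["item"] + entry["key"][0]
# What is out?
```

Answer: 60

Derivation:
Trace (tracking out):
entry = {'y': {'item': 31}, 'key': [29, 16, 21]}  # -> entry = {'y': {'item': 31}, 'key': [29, 16, 21]}
out = entry['y']['item'] + entry['key'][0]  # -> out = 60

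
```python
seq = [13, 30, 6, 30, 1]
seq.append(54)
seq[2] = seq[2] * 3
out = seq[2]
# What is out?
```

Answer: 18

Derivation:
Trace (tracking out):
seq = [13, 30, 6, 30, 1]  # -> seq = [13, 30, 6, 30, 1]
seq.append(54)  # -> seq = [13, 30, 6, 30, 1, 54]
seq[2] = seq[2] * 3  # -> seq = [13, 30, 18, 30, 1, 54]
out = seq[2]  # -> out = 18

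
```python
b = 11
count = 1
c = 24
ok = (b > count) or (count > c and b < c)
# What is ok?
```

Answer: True

Derivation:
Trace (tracking ok):
b = 11  # -> b = 11
count = 1  # -> count = 1
c = 24  # -> c = 24
ok = b > count or (count > c and b < c)  # -> ok = True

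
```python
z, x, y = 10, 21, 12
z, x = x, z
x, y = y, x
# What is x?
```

Trace (tracking x):
z, x, y = (10, 21, 12)  # -> z = 10, x = 21, y = 12
z, x = (x, z)  # -> z = 21, x = 10
x, y = (y, x)  # -> x = 12, y = 10

Answer: 12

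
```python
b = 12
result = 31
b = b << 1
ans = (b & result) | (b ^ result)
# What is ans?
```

Answer: 31

Derivation:
Trace (tracking ans):
b = 12  # -> b = 12
result = 31  # -> result = 31
b = b << 1  # -> b = 24
ans = b & result | b ^ result  # -> ans = 31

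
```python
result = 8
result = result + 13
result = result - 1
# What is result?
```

Answer: 20

Derivation:
Trace (tracking result):
result = 8  # -> result = 8
result = result + 13  # -> result = 21
result = result - 1  # -> result = 20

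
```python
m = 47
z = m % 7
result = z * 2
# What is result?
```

Trace (tracking result):
m = 47  # -> m = 47
z = m % 7  # -> z = 5
result = z * 2  # -> result = 10

Answer: 10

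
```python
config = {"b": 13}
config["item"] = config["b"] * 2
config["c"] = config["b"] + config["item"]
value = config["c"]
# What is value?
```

Answer: 39

Derivation:
Trace (tracking value):
config = {'b': 13}  # -> config = {'b': 13}
config['item'] = config['b'] * 2  # -> config = {'b': 13, 'item': 26}
config['c'] = config['b'] + config['item']  # -> config = {'b': 13, 'item': 26, 'c': 39}
value = config['c']  # -> value = 39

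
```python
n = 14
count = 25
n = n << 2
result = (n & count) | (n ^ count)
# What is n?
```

Answer: 56

Derivation:
Trace (tracking n):
n = 14  # -> n = 14
count = 25  # -> count = 25
n = n << 2  # -> n = 56
result = n & count | n ^ count  # -> result = 57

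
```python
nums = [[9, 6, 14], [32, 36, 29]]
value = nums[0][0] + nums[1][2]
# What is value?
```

Trace (tracking value):
nums = [[9, 6, 14], [32, 36, 29]]  # -> nums = [[9, 6, 14], [32, 36, 29]]
value = nums[0][0] + nums[1][2]  # -> value = 38

Answer: 38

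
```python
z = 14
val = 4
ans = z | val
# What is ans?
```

Trace (tracking ans):
z = 14  # -> z = 14
val = 4  # -> val = 4
ans = z | val  # -> ans = 14

Answer: 14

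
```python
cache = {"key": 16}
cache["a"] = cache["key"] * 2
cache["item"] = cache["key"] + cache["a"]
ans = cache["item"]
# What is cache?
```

Answer: {'key': 16, 'a': 32, 'item': 48}

Derivation:
Trace (tracking cache):
cache = {'key': 16}  # -> cache = {'key': 16}
cache['a'] = cache['key'] * 2  # -> cache = {'key': 16, 'a': 32}
cache['item'] = cache['key'] + cache['a']  # -> cache = {'key': 16, 'a': 32, 'item': 48}
ans = cache['item']  # -> ans = 48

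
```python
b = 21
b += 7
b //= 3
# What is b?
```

Trace (tracking b):
b = 21  # -> b = 21
b += 7  # -> b = 28
b //= 3  # -> b = 9

Answer: 9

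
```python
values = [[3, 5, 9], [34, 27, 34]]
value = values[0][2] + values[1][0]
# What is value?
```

Trace (tracking value):
values = [[3, 5, 9], [34, 27, 34]]  # -> values = [[3, 5, 9], [34, 27, 34]]
value = values[0][2] + values[1][0]  # -> value = 43

Answer: 43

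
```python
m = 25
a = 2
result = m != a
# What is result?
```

Trace (tracking result):
m = 25  # -> m = 25
a = 2  # -> a = 2
result = m != a  # -> result = True

Answer: True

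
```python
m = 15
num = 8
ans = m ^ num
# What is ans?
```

Answer: 7

Derivation:
Trace (tracking ans):
m = 15  # -> m = 15
num = 8  # -> num = 8
ans = m ^ num  # -> ans = 7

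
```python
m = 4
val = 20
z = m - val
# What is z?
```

Trace (tracking z):
m = 4  # -> m = 4
val = 20  # -> val = 20
z = m - val  # -> z = -16

Answer: -16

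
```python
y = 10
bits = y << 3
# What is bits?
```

Trace (tracking bits):
y = 10  # -> y = 10
bits = y << 3  # -> bits = 80

Answer: 80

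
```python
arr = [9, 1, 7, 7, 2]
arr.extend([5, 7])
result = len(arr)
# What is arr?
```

Trace (tracking arr):
arr = [9, 1, 7, 7, 2]  # -> arr = [9, 1, 7, 7, 2]
arr.extend([5, 7])  # -> arr = [9, 1, 7, 7, 2, 5, 7]
result = len(arr)  # -> result = 7

Answer: [9, 1, 7, 7, 2, 5, 7]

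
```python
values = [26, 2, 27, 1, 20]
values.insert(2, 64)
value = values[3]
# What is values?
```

Trace (tracking values):
values = [26, 2, 27, 1, 20]  # -> values = [26, 2, 27, 1, 20]
values.insert(2, 64)  # -> values = [26, 2, 64, 27, 1, 20]
value = values[3]  # -> value = 27

Answer: [26, 2, 64, 27, 1, 20]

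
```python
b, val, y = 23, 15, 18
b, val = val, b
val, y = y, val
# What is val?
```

Trace (tracking val):
b, val, y = (23, 15, 18)  # -> b = 23, val = 15, y = 18
b, val = (val, b)  # -> b = 15, val = 23
val, y = (y, val)  # -> val = 18, y = 23

Answer: 18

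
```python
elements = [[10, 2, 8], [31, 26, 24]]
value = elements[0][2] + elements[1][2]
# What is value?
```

Trace (tracking value):
elements = [[10, 2, 8], [31, 26, 24]]  # -> elements = [[10, 2, 8], [31, 26, 24]]
value = elements[0][2] + elements[1][2]  # -> value = 32

Answer: 32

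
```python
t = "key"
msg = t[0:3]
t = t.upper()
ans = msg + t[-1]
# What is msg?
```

Answer: 'key'

Derivation:
Trace (tracking msg):
t = 'key'  # -> t = 'key'
msg = t[0:3]  # -> msg = 'key'
t = t.upper()  # -> t = 'KEY'
ans = msg + t[-1]  # -> ans = 'keyY'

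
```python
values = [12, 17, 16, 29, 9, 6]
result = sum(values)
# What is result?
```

Trace (tracking result):
values = [12, 17, 16, 29, 9, 6]  # -> values = [12, 17, 16, 29, 9, 6]
result = sum(values)  # -> result = 89

Answer: 89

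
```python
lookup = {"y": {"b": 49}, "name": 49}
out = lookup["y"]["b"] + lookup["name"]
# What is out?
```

Answer: 98

Derivation:
Trace (tracking out):
lookup = {'y': {'b': 49}, 'name': 49}  # -> lookup = {'y': {'b': 49}, 'name': 49}
out = lookup['y']['b'] + lookup['name']  # -> out = 98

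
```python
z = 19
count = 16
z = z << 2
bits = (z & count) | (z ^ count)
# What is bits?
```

Trace (tracking bits):
z = 19  # -> z = 19
count = 16  # -> count = 16
z = z << 2  # -> z = 76
bits = z & count | z ^ count  # -> bits = 92

Answer: 92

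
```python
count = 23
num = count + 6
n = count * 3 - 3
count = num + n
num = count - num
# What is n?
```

Answer: 66

Derivation:
Trace (tracking n):
count = 23  # -> count = 23
num = count + 6  # -> num = 29
n = count * 3 - 3  # -> n = 66
count = num + n  # -> count = 95
num = count - num  # -> num = 66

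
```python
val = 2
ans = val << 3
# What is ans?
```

Trace (tracking ans):
val = 2  # -> val = 2
ans = val << 3  # -> ans = 16

Answer: 16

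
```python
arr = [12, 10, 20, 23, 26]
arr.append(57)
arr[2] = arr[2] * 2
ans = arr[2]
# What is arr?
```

Trace (tracking arr):
arr = [12, 10, 20, 23, 26]  # -> arr = [12, 10, 20, 23, 26]
arr.append(57)  # -> arr = [12, 10, 20, 23, 26, 57]
arr[2] = arr[2] * 2  # -> arr = [12, 10, 40, 23, 26, 57]
ans = arr[2]  # -> ans = 40

Answer: [12, 10, 40, 23, 26, 57]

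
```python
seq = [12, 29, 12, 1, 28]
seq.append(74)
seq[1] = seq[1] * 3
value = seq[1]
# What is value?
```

Answer: 87

Derivation:
Trace (tracking value):
seq = [12, 29, 12, 1, 28]  # -> seq = [12, 29, 12, 1, 28]
seq.append(74)  # -> seq = [12, 29, 12, 1, 28, 74]
seq[1] = seq[1] * 3  # -> seq = [12, 87, 12, 1, 28, 74]
value = seq[1]  # -> value = 87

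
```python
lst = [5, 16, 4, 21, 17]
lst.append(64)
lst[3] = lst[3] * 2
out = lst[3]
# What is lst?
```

Answer: [5, 16, 4, 42, 17, 64]

Derivation:
Trace (tracking lst):
lst = [5, 16, 4, 21, 17]  # -> lst = [5, 16, 4, 21, 17]
lst.append(64)  # -> lst = [5, 16, 4, 21, 17, 64]
lst[3] = lst[3] * 2  # -> lst = [5, 16, 4, 42, 17, 64]
out = lst[3]  # -> out = 42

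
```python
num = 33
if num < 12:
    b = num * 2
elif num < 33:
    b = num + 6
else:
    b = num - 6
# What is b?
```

Trace (tracking b):
num = 33  # -> num = 33
if num < 12:  # condition is False
elif num < 33:  # condition is False
else:
    b = num - 6  # -> b = 27

Answer: 27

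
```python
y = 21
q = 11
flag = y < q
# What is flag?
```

Answer: False

Derivation:
Trace (tracking flag):
y = 21  # -> y = 21
q = 11  # -> q = 11
flag = y < q  # -> flag = False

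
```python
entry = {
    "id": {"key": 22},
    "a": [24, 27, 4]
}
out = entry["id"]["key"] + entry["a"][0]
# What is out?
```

Trace (tracking out):
entry = {'id': {'key': 22}, 'a': [24, 27, 4]}  # -> entry = {'id': {'key': 22}, 'a': [24, 27, 4]}
out = entry['id']['key'] + entry['a'][0]  # -> out = 46

Answer: 46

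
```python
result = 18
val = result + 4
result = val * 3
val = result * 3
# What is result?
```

Trace (tracking result):
result = 18  # -> result = 18
val = result + 4  # -> val = 22
result = val * 3  # -> result = 66
val = result * 3  # -> val = 198

Answer: 66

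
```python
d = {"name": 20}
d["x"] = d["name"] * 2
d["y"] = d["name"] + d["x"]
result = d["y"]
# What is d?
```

Trace (tracking d):
d = {'name': 20}  # -> d = {'name': 20}
d['x'] = d['name'] * 2  # -> d = {'name': 20, 'x': 40}
d['y'] = d['name'] + d['x']  # -> d = {'name': 20, 'x': 40, 'y': 60}
result = d['y']  # -> result = 60

Answer: {'name': 20, 'x': 40, 'y': 60}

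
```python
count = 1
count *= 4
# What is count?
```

Trace (tracking count):
count = 1  # -> count = 1
count *= 4  # -> count = 4

Answer: 4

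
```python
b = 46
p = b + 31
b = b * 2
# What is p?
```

Answer: 77

Derivation:
Trace (tracking p):
b = 46  # -> b = 46
p = b + 31  # -> p = 77
b = b * 2  # -> b = 92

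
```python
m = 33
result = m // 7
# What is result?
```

Answer: 4

Derivation:
Trace (tracking result):
m = 33  # -> m = 33
result = m // 7  # -> result = 4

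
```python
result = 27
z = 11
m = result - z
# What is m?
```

Answer: 16

Derivation:
Trace (tracking m):
result = 27  # -> result = 27
z = 11  # -> z = 11
m = result - z  # -> m = 16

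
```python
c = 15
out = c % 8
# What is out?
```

Trace (tracking out):
c = 15  # -> c = 15
out = c % 8  # -> out = 7

Answer: 7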